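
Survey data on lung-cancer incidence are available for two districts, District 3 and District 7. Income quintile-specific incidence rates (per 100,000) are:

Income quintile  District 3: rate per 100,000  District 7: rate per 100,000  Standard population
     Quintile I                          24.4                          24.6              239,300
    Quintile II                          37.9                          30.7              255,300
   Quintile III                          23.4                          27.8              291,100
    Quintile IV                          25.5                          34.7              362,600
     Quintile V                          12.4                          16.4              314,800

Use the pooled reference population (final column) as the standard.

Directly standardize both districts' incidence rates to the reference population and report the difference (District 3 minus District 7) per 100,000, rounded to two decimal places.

Standard total = 1,463,100; weights = 0.1636, 0.1745, 0.1990, 0.2478, 0.2152.
District 3: 0.1636×24.4 + 0.1745×37.9 + 0.1990×23.4 + 0.2478×25.5 + 0.2152×12.4 = 24.2474 per 100,000.
District 7: 0.1636×24.6 + 0.1745×30.7 + 0.1990×27.8 + 0.2478×34.7 + 0.2152×16.4 = 27.0399 per 100,000.
Difference = 24.2474 − 27.0399 = -2.7925.

-2.79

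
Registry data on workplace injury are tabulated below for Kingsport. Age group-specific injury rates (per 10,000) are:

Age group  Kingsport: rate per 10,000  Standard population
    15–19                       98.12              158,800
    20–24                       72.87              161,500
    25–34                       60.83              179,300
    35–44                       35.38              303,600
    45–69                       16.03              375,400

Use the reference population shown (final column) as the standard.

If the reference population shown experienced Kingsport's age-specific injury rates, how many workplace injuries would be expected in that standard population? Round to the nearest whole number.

5502

Expected workplace injuries = Σ (standard pop × age-specific rate ÷ 10,000)
= 158,800×98.12/10,000 + 161,500×72.87/10,000 + 179,300×60.83/10,000 + 303,600×35.38/10,000 + 375,400×16.03/10,000
= 1558.15 + 1176.85 + 1090.68 + 1074.14 + 601.77 = 5501.58.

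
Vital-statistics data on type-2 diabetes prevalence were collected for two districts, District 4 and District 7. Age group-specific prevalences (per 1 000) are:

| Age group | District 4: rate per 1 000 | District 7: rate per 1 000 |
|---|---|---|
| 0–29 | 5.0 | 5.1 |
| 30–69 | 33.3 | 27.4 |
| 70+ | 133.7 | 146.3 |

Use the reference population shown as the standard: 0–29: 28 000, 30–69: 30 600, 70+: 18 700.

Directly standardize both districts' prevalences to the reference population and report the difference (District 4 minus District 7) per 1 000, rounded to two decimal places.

Standard total = 77 300; weights = 0.3622, 0.3959, 0.2419.
District 4: 0.3622×5.0 + 0.3959×33.3 + 0.2419×133.7 = 47.3373 per 1 000.
District 7: 0.3622×5.1 + 0.3959×27.4 + 0.2419×146.3 = 48.0860 per 1 000.
Difference = 47.3373 − 48.0860 = -0.7488.

-0.75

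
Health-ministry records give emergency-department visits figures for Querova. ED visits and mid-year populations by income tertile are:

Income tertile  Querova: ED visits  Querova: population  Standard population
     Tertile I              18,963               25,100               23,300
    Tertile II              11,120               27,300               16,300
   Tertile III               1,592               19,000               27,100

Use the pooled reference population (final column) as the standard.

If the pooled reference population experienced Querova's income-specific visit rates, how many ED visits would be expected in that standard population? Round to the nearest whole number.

26513

Income-specific rates per 1,000 for Querova: 755.498, 407.326, 83.789.
Expected ED visits = Σ (standard pop × income-specific rate ÷ 1,000)
= 23,300×755.498/1,000 + 16,300×407.326/1,000 + 27,100×83.789/1,000
= 17603.10 + 6639.41 + 2270.69 = 26513.21.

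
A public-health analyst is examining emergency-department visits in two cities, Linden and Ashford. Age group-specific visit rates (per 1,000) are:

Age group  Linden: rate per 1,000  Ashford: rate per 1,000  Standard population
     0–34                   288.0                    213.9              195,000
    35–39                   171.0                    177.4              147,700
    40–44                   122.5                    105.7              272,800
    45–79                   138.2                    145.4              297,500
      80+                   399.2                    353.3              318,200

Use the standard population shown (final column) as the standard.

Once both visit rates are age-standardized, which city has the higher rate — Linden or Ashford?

Linden

Standard total = 1,231,200; weights = 0.1584, 0.1200, 0.2216, 0.2416, 0.2584.
Linden: 0.1584×288.0 + 0.1200×171.0 + 0.2216×122.5 + 0.2416×138.2 + 0.2584×399.2 = 229.8365 per 1,000.
Ashford: 0.1584×213.9 + 0.1200×177.4 + 0.2216×105.7 + 0.2416×145.4 + 0.2584×353.3 = 205.0227 per 1,000.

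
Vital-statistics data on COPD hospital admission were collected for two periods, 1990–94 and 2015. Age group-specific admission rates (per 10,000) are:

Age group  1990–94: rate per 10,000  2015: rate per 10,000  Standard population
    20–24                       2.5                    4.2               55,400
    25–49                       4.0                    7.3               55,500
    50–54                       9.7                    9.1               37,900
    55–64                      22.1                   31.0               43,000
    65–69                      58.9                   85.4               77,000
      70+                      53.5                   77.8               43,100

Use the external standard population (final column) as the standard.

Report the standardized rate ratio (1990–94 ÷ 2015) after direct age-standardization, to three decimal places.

Standard total = 311,900; weights = 0.1776, 0.1779, 0.1215, 0.1379, 0.2469, 0.1382.
1990–94: 0.1776×2.5 + 0.1779×4.0 + 0.1215×9.7 + 0.1379×22.1 + 0.2469×58.9 + 0.1382×53.5 = 27.3151 per 10,000.
2015: 0.1776×4.2 + 0.1779×7.3 + 0.1215×9.1 + 0.1379×31.0 + 0.2469×85.4 + 0.1382×77.8 = 39.2584 per 10,000.
Ratio = 27.3151 ÷ 39.2584 = 0.69578.

0.696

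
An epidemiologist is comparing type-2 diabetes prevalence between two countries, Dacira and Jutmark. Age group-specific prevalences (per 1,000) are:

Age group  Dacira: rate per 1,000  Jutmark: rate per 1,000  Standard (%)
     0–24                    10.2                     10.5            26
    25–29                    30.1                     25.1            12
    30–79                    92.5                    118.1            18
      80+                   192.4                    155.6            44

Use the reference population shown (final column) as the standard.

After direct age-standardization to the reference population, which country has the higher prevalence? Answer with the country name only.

Standard weights: 0.26, 0.12, 0.18, 0.44.
Dacira: 0.2600×10.2 + 0.1200×30.1 + 0.1800×92.5 + 0.4400×192.4 = 107.5700 per 1,000.
Jutmark: 0.2600×10.5 + 0.1200×25.1 + 0.1800×118.1 + 0.4400×155.6 = 95.4640 per 1,000.

Dacira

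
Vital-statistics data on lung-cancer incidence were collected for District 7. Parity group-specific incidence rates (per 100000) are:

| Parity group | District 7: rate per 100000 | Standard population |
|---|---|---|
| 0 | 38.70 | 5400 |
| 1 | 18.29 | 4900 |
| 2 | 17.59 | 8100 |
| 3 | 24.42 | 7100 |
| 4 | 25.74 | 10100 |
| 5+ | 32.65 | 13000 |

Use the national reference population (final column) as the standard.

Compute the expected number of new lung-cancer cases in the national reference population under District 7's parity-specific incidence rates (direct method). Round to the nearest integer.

13

Expected new lung-cancer cases = Σ (standard pop × parity-specific rate ÷ 100000)
= 5400×38.70/100000 + 4900×18.29/100000 + 8100×17.59/100000 + 7100×24.42/100000 + 10100×25.74/100000 + 13000×32.65/100000
= 2.09 + 0.90 + 1.42 + 1.73 + 2.60 + 4.24 = 12.99.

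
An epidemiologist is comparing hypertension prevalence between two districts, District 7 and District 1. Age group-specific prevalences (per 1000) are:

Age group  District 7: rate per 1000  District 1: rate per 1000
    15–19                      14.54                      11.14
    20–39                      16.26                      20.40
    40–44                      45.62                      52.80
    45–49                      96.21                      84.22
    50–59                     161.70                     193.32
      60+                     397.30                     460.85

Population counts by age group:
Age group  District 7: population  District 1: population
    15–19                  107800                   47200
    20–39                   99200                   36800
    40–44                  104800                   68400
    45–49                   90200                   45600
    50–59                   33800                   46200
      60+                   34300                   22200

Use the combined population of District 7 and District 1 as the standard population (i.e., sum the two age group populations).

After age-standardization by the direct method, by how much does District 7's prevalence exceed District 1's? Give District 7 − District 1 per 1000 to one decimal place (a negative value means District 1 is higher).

Combined standard total = 736500; weights = 0.2105, 0.1847, 0.2352, 0.1844, 0.1086, 0.0767.
District 7: 0.2105×14.54 + 0.1847×16.26 + 0.2352×45.62 + 0.1844×96.21 + 0.1086×161.70 + 0.0767×397.30 = 82.5733 per 1000.
District 1: 0.2105×11.14 + 0.1847×20.40 + 0.2352×52.80 + 0.1844×84.22 + 0.1086×193.32 + 0.0767×460.85 = 90.4097 per 1000.
Difference = 82.5733 − 90.4097 = -7.8365.

-7.8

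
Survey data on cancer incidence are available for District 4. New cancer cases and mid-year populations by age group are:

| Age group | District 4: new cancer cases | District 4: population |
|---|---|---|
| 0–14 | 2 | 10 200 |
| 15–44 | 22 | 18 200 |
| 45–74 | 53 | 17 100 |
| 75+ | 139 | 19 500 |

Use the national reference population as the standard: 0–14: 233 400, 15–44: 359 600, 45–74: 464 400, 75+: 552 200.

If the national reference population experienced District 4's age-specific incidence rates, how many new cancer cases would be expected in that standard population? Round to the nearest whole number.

Age-specific rates per 100 000 for District 4: 19.61, 120.88, 309.94, 712.82.
Expected new cancer cases = Σ (standard pop × age-specific rate ÷ 100 000)
= 233 400×19.61/100 000 + 359 600×120.88/100 000 + 464 400×309.94/100 000 + 552 200×712.82/100 000
= 45.76 + 434.68 + 1439.37 + 3936.19 = 5856.01.

5856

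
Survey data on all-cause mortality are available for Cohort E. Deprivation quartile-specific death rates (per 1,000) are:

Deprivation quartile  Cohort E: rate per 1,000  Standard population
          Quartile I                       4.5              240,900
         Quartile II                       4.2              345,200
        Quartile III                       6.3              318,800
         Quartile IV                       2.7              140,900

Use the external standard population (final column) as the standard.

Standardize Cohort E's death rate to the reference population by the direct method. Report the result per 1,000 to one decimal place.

4.7

Standard total = 1,045,800; weights = 0.2303, 0.3301, 0.3048, 0.1347.
Standardized rate: 0.2303×4.5 + 0.3301×4.2 + 0.3048×6.3 + 0.1347×2.7 = 4.7072 per 1,000.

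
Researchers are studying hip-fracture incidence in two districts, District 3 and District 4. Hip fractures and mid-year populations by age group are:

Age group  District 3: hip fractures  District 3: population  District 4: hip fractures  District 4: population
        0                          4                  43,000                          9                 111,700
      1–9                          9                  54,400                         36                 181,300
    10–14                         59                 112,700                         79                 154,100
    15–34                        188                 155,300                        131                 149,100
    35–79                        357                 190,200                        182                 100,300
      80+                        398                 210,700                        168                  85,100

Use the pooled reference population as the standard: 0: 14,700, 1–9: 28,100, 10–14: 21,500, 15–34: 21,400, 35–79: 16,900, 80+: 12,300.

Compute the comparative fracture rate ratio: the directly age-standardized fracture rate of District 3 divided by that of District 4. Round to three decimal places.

Age-specific rates per 100,000 for District 3: 9.30, 16.54, 52.35, 121.06, 187.70, 188.89.
For District 4: 8.06, 19.86, 51.27, 87.86, 181.46, 197.41.
Standard total = 114,900; weights = 0.1279, 0.2446, 0.1871, 0.1862, 0.1471, 0.1070.
District 3: 0.1279×9.30 + 0.2446×16.54 + 0.1871×52.35 + 0.1862×121.06 + 0.1471×187.70 + 0.1070×188.89 = 85.4070 per 100,000.
District 4: 0.1279×8.06 + 0.2446×19.86 + 0.1871×51.27 + 0.1862×87.86 + 0.1471×181.46 + 0.1070×197.41 = 79.6661 per 100,000.
Ratio = 85.4070 ÷ 79.6661 = 1.07206.

1.072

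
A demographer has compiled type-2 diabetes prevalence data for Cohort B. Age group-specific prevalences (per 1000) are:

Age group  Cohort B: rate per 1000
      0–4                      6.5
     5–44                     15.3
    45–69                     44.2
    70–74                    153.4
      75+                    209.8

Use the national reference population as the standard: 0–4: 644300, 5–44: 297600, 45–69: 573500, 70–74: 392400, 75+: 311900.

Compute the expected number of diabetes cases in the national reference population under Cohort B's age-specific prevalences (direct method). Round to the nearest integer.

159721

Expected diabetes cases = Σ (standard pop × age-specific rate ÷ 1000)
= 644300×6.5/1000 + 297600×15.3/1000 + 573500×44.2/1000 + 392400×153.4/1000 + 311900×209.8/1000
= 4187.95 + 4553.28 + 25348.70 + 60194.16 + 65436.62 = 159720.71.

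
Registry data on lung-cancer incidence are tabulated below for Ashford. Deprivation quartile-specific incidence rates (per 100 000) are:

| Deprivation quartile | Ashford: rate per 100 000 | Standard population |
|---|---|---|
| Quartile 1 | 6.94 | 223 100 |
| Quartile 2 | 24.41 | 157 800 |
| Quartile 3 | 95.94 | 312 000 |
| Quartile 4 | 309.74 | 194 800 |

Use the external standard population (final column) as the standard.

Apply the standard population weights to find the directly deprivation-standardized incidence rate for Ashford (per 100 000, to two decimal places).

107.77

Standard total = 887 700; weights = 0.2513, 0.1778, 0.3515, 0.2194.
Standardized rate: 0.2513×6.94 + 0.1778×24.41 + 0.3515×95.94 + 0.2194×309.74 = 107.7738 per 100 000.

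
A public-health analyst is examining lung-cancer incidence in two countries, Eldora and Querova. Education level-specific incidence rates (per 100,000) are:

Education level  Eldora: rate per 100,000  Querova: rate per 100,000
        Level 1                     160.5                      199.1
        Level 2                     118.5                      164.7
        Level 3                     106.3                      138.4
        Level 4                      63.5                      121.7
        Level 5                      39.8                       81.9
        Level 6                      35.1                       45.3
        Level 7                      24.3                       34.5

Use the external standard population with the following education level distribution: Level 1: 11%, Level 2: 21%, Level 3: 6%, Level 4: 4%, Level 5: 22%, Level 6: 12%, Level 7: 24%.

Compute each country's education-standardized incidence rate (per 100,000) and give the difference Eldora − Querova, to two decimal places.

-31.14

Standard weights: 0.11, 0.21, 0.06, 0.04, 0.22, 0.12, 0.24.
Eldora: 0.1100×160.5 + 0.2100×118.5 + 0.0600×106.3 + 0.0400×63.5 + 0.2200×39.8 + 0.1200×35.1 + 0.2400×24.3 = 70.2580 per 100,000.
Querova: 0.1100×199.1 + 0.2100×164.7 + 0.0600×138.4 + 0.0400×121.7 + 0.2200×81.9 + 0.1200×45.3 + 0.2400×34.5 = 101.3940 per 100,000.
Difference = 70.2580 − 101.3940 = -31.1360.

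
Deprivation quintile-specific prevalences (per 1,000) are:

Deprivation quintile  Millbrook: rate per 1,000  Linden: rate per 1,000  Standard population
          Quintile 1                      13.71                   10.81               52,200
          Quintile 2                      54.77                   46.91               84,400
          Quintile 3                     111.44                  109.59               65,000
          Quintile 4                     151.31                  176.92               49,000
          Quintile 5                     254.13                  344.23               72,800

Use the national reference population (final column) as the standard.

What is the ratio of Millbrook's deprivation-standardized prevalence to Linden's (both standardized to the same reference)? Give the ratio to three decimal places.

0.848

Standard total = 323,400; weights = 0.1614, 0.2610, 0.2010, 0.1515, 0.2251.
Millbrook: 0.1614×13.71 + 0.2610×54.77 + 0.2010×111.44 + 0.1515×151.31 + 0.2251×254.13 = 119.0374 per 1,000.
Linden: 0.1614×10.81 + 0.2610×46.91 + 0.2010×109.59 + 0.1515×176.92 + 0.2251×344.23 = 140.3088 per 1,000.
Ratio = 119.0374 ÷ 140.3088 = 0.84840.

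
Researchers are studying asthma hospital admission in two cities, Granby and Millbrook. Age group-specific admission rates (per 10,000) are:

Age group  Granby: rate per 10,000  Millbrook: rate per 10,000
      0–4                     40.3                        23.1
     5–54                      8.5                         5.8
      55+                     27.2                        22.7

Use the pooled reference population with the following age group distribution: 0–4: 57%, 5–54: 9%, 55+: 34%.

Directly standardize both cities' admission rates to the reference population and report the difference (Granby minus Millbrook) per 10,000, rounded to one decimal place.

11.6

Standard weights: 0.57, 0.09, 0.34.
Granby: 0.5700×40.3 + 0.0900×8.5 + 0.3400×27.2 = 32.9840 per 10,000.
Millbrook: 0.5700×23.1 + 0.0900×5.8 + 0.3400×22.7 = 21.4070 per 10,000.
Difference = 32.9840 − 21.4070 = 11.5770.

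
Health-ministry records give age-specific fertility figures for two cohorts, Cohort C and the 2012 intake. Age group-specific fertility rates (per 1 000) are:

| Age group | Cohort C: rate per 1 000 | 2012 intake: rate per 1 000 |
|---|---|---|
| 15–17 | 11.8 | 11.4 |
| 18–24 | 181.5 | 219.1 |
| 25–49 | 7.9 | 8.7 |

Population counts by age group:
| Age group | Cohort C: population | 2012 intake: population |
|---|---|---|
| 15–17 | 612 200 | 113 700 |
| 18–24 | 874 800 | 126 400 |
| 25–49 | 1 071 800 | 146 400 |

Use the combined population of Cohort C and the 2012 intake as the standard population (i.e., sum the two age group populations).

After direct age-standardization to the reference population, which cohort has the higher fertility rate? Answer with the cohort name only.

Combined standard total = 2 945 300; weights = 0.2465, 0.3399, 0.4136.
Cohort C: 0.2465×11.8 + 0.3399×181.5 + 0.4136×7.9 = 67.8733 per 1 000.
The 2012 intake: 0.2465×11.4 + 0.3399×219.1 + 0.4136×8.7 = 80.8870 per 1 000.

2012 intake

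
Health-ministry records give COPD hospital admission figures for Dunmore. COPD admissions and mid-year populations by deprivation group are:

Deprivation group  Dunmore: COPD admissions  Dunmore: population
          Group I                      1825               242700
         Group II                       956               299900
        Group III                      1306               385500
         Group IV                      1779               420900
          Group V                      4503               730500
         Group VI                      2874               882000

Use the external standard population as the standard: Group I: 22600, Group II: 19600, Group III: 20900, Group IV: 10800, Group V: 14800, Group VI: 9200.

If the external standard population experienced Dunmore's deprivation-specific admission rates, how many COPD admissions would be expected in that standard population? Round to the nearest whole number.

470

Deprivation-specific rates per 10000 for Dunmore: 75.20, 31.88, 33.88, 42.27, 61.64, 32.59.
Expected COPD admissions = Σ (standard pop × deprivation-specific rate ÷ 10000)
= 22600×75.20/10000 + 19600×31.88/10000 + 20900×33.88/10000 + 10800×42.27/10000 + 14800×61.64/10000 + 9200×32.59/10000
= 169.94 + 62.48 + 70.81 + 45.65 + 91.23 + 29.98 = 470.08.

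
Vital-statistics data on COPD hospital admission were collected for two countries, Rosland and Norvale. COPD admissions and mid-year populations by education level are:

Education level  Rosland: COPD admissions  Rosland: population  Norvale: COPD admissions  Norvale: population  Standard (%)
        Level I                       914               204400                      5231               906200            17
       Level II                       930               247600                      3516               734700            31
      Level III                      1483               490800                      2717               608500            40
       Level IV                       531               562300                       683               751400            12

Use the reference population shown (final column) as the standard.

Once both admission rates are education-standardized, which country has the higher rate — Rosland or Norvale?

Education-specific rates per 10000 for Rosland: 44.72, 37.56, 30.22, 9.44.
For Norvale: 57.72, 47.86, 44.65, 9.09.
Standard weights: 0.17, 0.31, 0.40, 0.12.
Rosland: 0.1700×44.72 + 0.3100×37.56 + 0.4000×30.22 + 0.1200×9.44 = 32.4651 per 10000.
Norvale: 0.1700×57.72 + 0.3100×47.86 + 0.4000×44.65 + 0.1200×9.09 = 43.5997 per 10000.

Norvale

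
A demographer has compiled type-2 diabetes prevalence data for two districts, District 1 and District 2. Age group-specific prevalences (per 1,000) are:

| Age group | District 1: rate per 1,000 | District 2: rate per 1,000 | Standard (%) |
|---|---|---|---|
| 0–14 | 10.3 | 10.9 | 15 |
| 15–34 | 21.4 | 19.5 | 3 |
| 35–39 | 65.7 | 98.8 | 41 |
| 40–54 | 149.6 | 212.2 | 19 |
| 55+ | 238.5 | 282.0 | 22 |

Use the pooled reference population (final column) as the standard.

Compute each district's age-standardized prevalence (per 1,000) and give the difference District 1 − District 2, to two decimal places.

Standard weights: 0.15, 0.03, 0.41, 0.19, 0.22.
District 1: 0.1500×10.3 + 0.0300×21.4 + 0.4100×65.7 + 0.1900×149.6 + 0.2200×238.5 = 110.0180 per 1,000.
District 2: 0.1500×10.9 + 0.0300×19.5 + 0.4100×98.8 + 0.1900×212.2 + 0.2200×282.0 = 145.0860 per 1,000.
Difference = 110.0180 − 145.0860 = -35.0680.

-35.07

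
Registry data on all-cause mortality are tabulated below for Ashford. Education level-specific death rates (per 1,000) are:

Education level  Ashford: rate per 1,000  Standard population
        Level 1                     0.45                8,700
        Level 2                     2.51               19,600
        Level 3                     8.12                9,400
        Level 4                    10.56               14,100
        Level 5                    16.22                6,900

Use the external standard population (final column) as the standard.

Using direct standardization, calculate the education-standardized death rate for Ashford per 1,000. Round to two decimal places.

6.65

Standard total = 58,700; weights = 0.1482, 0.3339, 0.1601, 0.2402, 0.1175.
Standardized rate: 0.1482×0.45 + 0.3339×2.51 + 0.1601×8.12 + 0.2402×10.56 + 0.1175×16.22 = 6.6483 per 1,000.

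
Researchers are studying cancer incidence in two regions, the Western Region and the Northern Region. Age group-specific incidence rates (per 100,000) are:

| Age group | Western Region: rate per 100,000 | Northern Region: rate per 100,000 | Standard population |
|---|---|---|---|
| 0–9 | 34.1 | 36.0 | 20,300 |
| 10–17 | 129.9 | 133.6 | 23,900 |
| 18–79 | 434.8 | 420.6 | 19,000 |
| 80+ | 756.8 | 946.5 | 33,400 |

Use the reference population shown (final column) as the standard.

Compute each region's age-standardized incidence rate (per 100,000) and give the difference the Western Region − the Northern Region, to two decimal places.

Standard total = 96,600; weights = 0.2101, 0.2474, 0.1967, 0.3458.
The Western Region: 0.2101×34.1 + 0.2474×129.9 + 0.1967×434.8 + 0.3458×756.8 = 386.4923 per 100,000.
The Northern Region: 0.2101×36.0 + 0.2474×133.6 + 0.1967×420.6 + 0.3458×946.5 = 450.6039 per 100,000.
Difference = 386.4923 − 450.6039 = -64.1116.

-64.11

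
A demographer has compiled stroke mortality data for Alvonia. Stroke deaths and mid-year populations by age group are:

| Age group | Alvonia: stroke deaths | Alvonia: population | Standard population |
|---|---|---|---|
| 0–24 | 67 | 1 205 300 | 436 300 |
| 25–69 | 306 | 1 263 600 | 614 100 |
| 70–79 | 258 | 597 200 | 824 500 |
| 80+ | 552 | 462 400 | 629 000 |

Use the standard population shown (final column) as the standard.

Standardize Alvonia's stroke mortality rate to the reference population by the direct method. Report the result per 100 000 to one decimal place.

51.1

Age-specific rates per 100 000 for Alvonia: 5.56, 24.22, 43.20, 119.38.
Standard total = 2 503 900; weights = 0.1742, 0.2453, 0.3293, 0.2512.
Standardized rate: 0.1742×5.56 + 0.2453×24.22 + 0.3293×43.20 + 0.2512×119.38 = 51.1221 per 100 000.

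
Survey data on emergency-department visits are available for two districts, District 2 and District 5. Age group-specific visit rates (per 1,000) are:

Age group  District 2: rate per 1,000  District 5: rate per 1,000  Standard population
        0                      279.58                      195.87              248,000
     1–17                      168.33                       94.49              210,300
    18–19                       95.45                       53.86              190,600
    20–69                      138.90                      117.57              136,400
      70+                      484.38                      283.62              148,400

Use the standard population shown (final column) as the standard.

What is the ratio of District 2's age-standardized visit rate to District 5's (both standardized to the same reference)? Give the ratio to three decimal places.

1.562

Standard total = 933,700; weights = 0.2656, 0.2252, 0.2041, 0.1461, 0.1589.
District 2: 0.2656×279.58 + 0.2252×168.33 + 0.2041×95.45 + 0.1461×138.90 + 0.1589×484.38 = 228.9347 per 1,000.
District 5: 0.2656×195.87 + 0.2252×94.49 + 0.2041×53.86 + 0.1461×117.57 + 0.1589×283.62 = 146.5551 per 1,000.
Ratio = 228.9347 ÷ 146.5551 = 1.56211.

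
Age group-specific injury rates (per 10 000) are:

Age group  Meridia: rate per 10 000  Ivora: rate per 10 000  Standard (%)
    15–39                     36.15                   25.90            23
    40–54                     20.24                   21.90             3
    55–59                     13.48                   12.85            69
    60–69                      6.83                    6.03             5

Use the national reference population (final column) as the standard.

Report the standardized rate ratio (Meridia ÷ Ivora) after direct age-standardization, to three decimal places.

Standard weights: 0.23, 0.03, 0.69, 0.05.
Meridia: 0.2300×36.15 + 0.0300×20.24 + 0.6900×13.48 + 0.0500×6.83 = 18.5644 per 10 000.
Ivora: 0.2300×25.90 + 0.0300×21.90 + 0.6900×12.85 + 0.0500×6.03 = 15.7820 per 10 000.
Ratio = 18.5644 ÷ 15.7820 = 1.17630.

1.176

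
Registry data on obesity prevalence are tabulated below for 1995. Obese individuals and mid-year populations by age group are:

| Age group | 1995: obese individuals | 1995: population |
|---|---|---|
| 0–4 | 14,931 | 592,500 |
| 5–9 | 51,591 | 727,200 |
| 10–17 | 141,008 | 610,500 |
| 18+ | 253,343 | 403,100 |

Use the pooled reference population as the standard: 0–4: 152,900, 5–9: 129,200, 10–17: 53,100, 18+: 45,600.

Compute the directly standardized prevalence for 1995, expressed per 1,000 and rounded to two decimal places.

141.66

Age-specific rates per 1,000 for 1995: 25.200, 70.945, 230.971, 628.487.
Standard total = 380,800; weights = 0.4015, 0.3393, 0.1394, 0.1197.
Standardized rate: 0.4015×25.200 + 0.3393×70.945 + 0.1394×230.971 + 0.1197×628.487 = 141.6563 per 1,000.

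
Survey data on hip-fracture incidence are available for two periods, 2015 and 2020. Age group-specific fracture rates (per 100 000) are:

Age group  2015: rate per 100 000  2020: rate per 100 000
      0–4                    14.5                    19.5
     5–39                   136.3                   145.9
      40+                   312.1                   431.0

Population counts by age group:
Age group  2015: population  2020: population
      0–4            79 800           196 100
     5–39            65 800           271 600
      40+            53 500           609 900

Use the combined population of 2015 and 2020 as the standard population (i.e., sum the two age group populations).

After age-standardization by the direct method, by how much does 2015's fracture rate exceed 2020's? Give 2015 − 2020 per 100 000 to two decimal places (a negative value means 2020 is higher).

-65.40

Combined standard total = 1 276 700; weights = 0.2161, 0.2643, 0.5196.
2015: 0.2161×14.5 + 0.2643×136.3 + 0.5196×312.1 = 201.3279 per 100 000.
2020: 0.2161×19.5 + 0.2643×145.9 + 0.5196×431.0 = 266.7284 per 100 000.
Difference = 201.3279 − 266.7284 = -65.4005.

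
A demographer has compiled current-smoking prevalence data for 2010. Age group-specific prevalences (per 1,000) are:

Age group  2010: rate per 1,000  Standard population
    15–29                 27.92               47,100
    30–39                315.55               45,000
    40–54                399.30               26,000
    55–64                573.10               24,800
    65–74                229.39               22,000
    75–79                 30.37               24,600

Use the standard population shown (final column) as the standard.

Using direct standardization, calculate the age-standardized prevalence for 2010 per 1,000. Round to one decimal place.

242.2

Standard total = 189,500; weights = 0.2485, 0.2375, 0.1372, 0.1309, 0.1161, 0.1298.
Standardized rate: 0.2485×27.92 + 0.2375×315.55 + 0.1372×399.30 + 0.1309×573.10 + 0.1161×229.39 + 0.1298×30.37 = 242.2329 per 1,000.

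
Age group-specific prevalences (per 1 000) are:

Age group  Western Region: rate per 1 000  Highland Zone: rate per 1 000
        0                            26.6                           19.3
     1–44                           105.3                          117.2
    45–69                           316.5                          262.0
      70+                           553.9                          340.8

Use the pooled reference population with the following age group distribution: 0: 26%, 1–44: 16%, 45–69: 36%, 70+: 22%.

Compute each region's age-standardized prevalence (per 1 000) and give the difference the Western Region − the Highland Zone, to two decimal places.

Standard weights: 0.26, 0.16, 0.36, 0.22.
The Western Region: 0.2600×26.6 + 0.1600×105.3 + 0.3600×316.5 + 0.2200×553.9 = 259.5620 per 1 000.
The Highland Zone: 0.2600×19.3 + 0.1600×117.2 + 0.3600×262.0 + 0.2200×340.8 = 193.0660 per 1 000.
Difference = 259.5620 − 193.0660 = 66.4960.

66.50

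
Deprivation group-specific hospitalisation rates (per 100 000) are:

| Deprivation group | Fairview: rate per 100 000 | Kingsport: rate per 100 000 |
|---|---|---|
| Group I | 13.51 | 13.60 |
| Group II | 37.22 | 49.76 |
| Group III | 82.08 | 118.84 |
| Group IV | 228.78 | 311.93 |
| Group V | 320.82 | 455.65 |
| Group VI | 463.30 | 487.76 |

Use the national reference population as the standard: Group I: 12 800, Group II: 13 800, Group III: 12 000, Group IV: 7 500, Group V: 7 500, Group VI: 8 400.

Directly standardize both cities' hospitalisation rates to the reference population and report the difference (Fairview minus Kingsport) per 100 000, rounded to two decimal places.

Standard total = 62 000; weights = 0.2065, 0.2226, 0.1935, 0.1210, 0.1210, 0.1355.
Fairview: 0.2065×13.51 + 0.2226×37.22 + 0.1935×82.08 + 0.1210×228.78 + 0.1210×320.82 + 0.1355×463.30 = 156.2136 per 100 000.
Kingsport: 0.2065×13.60 + 0.2226×49.76 + 0.1935×118.84 + 0.1210×311.93 + 0.1210×455.65 + 0.1355×487.76 = 195.8207 per 100 000.
Difference = 156.2136 − 195.8207 = -39.6071.

-39.61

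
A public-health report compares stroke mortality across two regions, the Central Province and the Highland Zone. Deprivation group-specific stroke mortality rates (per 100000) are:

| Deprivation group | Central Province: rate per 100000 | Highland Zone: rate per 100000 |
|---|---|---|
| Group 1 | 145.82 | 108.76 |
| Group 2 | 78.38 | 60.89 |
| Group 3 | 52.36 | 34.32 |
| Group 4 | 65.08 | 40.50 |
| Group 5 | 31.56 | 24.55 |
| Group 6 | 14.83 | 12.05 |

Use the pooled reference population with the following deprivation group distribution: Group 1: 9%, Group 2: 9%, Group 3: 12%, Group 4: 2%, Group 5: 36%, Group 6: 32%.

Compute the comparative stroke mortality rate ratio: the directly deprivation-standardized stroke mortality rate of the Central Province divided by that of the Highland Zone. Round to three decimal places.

1.334

Standard weights: 0.09, 0.09, 0.12, 0.02, 0.36, 0.32.
The Central Province: 0.0900×145.82 + 0.0900×78.38 + 0.1200×52.36 + 0.0200×65.08 + 0.3600×31.56 + 0.3200×14.83 = 43.8700 per 100000.
The Highland Zone: 0.0900×108.76 + 0.0900×60.89 + 0.1200×34.32 + 0.0200×40.50 + 0.3600×24.55 + 0.3200×12.05 = 32.8909 per 100000.
Ratio = 43.8700 ÷ 32.8909 = 1.33380.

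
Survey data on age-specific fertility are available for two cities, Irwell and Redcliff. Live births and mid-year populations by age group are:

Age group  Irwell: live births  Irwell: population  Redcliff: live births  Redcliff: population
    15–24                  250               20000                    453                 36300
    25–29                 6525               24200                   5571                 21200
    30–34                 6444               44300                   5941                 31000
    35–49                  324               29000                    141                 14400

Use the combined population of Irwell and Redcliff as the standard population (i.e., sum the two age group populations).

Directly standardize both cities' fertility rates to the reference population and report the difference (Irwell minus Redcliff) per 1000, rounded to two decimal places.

Age-specific rates per 1000 for Irwell: 12.500, 269.628, 145.463, 11.172.
For Redcliff: 12.479, 262.783, 191.645, 9.792.
Combined standard total = 220400; weights = 0.2554, 0.2060, 0.3417, 0.1969.
Irwell: 0.2554×12.500 + 0.2060×269.628 + 0.3417×145.463 + 0.1969×11.172 = 110.6311 per 1000.
Redcliff: 0.2554×12.479 + 0.2060×262.783 + 0.3417×191.645 + 0.1969×9.792 = 124.7222 per 1000.
Difference = 110.6311 − 124.7222 = -14.0911.

-14.09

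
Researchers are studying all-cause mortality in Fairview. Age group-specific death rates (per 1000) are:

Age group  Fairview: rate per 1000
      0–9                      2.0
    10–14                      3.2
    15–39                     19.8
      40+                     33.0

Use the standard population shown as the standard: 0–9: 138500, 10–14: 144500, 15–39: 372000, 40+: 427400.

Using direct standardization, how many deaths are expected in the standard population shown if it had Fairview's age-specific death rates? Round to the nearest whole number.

22209

Expected deaths = Σ (standard pop × age-specific rate ÷ 1000)
= 138500×2.0/1000 + 144500×3.2/1000 + 372000×19.8/1000 + 427400×33.0/1000
= 277.00 + 462.40 + 7365.60 + 14104.20 = 22209.20.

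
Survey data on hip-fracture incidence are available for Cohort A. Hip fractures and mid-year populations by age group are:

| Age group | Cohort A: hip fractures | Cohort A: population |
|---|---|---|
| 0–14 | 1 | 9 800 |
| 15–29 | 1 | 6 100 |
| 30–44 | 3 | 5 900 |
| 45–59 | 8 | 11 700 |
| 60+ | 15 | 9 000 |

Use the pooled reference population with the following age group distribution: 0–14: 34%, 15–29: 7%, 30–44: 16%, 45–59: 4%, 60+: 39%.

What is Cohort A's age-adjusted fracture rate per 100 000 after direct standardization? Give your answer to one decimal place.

80.5

Age-specific rates per 100 000 for Cohort A: 10.20, 16.39, 50.85, 68.38, 166.67.
Standard weights: 0.34, 0.07, 0.16, 0.04, 0.39.
Standardized rate: 0.3400×10.20 + 0.0700×16.39 + 0.1600×50.85 + 0.0400×68.38 + 0.3900×166.67 = 80.4876 per 100 000.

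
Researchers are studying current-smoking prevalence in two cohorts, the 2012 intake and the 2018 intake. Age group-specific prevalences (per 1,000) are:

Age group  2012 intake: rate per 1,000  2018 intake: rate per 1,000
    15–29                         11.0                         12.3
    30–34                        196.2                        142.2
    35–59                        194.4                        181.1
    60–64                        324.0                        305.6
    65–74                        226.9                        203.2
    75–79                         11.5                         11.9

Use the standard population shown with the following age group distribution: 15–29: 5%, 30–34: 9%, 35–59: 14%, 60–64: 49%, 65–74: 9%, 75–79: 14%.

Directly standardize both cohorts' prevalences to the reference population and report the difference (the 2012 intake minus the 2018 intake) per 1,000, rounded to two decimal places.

17.75

Standard weights: 0.05, 0.09, 0.14, 0.49, 0.09, 0.14.
The 2012 intake: 0.0500×11.0 + 0.0900×196.2 + 0.1400×194.4 + 0.4900×324.0 + 0.0900×226.9 + 0.1400×11.5 = 226.2150 per 1,000.
The 2018 intake: 0.0500×12.3 + 0.0900×142.2 + 0.1400×181.1 + 0.4900×305.6 + 0.0900×203.2 + 0.1400×11.9 = 208.4650 per 1,000.
Difference = 226.2150 − 208.4650 = 17.7500.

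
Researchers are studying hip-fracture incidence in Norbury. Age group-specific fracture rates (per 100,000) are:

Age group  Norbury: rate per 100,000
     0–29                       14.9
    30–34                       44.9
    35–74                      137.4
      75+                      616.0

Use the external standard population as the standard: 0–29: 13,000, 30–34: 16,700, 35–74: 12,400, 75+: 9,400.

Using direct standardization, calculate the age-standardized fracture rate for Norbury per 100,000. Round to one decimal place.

163.8

Standard total = 51,500; weights = 0.2524, 0.3243, 0.2408, 0.1825.
Standardized rate: 0.2524×14.9 + 0.3243×44.9 + 0.2408×137.4 + 0.1825×616.0 = 163.8386 per 100,000.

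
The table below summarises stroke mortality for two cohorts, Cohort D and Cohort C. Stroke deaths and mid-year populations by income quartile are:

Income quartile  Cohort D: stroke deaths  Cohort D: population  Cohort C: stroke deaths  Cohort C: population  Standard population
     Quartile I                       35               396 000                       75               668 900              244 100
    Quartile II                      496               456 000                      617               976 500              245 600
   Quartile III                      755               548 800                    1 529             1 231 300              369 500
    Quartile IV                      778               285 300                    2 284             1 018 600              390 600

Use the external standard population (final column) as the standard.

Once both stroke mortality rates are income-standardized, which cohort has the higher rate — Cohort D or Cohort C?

Cohort D

Income-specific rates per 100 000 for Cohort D: 8.84, 108.77, 137.57, 272.70.
For Cohort C: 11.21, 63.18, 124.18, 224.23.
Standard total = 1 249 800; weights = 0.1953, 0.1965, 0.2956, 0.3125.
Cohort D: 0.1953×8.84 + 0.1965×108.77 + 0.2956×137.57 + 0.3125×272.70 = 148.9997 per 100 000.
Cohort C: 0.1953×11.21 + 0.1965×63.18 + 0.2956×124.18 + 0.3125×224.23 = 121.3977 per 100 000.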